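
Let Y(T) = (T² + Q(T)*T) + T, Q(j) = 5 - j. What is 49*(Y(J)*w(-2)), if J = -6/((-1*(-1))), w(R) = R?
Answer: 3528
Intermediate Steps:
J = -6 (J = -6/1 = -6*1 = -6)
Y(T) = T + T² + T*(5 - T) (Y(T) = (T² + (5 - T)*T) + T = (T² + T*(5 - T)) + T = T + T² + T*(5 - T))
49*(Y(J)*w(-2)) = 49*((6*(-6))*(-2)) = 49*(-36*(-2)) = 49*72 = 3528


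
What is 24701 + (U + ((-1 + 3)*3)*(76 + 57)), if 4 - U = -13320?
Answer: 38823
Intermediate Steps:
U = 13324 (U = 4 - 1*(-13320) = 4 + 13320 = 13324)
24701 + (U + ((-1 + 3)*3)*(76 + 57)) = 24701 + (13324 + ((-1 + 3)*3)*(76 + 57)) = 24701 + (13324 + (2*3)*133) = 24701 + (13324 + 6*133) = 24701 + (13324 + 798) = 24701 + 14122 = 38823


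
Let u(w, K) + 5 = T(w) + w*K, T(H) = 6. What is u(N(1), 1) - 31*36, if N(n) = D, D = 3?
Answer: -1112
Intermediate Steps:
N(n) = 3
u(w, K) = 1 + K*w (u(w, K) = -5 + (6 + w*K) = -5 + (6 + K*w) = 1 + K*w)
u(N(1), 1) - 31*36 = (1 + 1*3) - 31*36 = (1 + 3) - 1116 = 4 - 1116 = -1112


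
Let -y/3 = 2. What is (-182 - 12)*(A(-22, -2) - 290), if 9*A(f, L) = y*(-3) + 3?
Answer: 167422/3 ≈ 55807.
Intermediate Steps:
y = -6 (y = -3*2 = -6)
A(f, L) = 7/3 (A(f, L) = (-6*(-3) + 3)/9 = (18 + 3)/9 = (1/9)*21 = 7/3)
(-182 - 12)*(A(-22, -2) - 290) = (-182 - 12)*(7/3 - 290) = -194*(-863/3) = 167422/3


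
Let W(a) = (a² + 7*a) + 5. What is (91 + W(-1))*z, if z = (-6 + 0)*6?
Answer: -3240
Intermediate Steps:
W(a) = 5 + a² + 7*a
z = -36 (z = -6*6 = -36)
(91 + W(-1))*z = (91 + (5 + (-1)² + 7*(-1)))*(-36) = (91 + (5 + 1 - 7))*(-36) = (91 - 1)*(-36) = 90*(-36) = -3240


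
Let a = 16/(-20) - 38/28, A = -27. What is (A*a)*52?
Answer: 106002/35 ≈ 3028.6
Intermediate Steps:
a = -151/70 (a = 16*(-1/20) - 38*1/28 = -⅘ - 19/14 = -151/70 ≈ -2.1571)
(A*a)*52 = -27*(-151/70)*52 = (4077/70)*52 = 106002/35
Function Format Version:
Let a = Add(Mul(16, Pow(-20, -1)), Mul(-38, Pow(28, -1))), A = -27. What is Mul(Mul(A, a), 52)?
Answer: Rational(106002, 35) ≈ 3028.6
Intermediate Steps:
a = Rational(-151, 70) (a = Add(Mul(16, Rational(-1, 20)), Mul(-38, Rational(1, 28))) = Add(Rational(-4, 5), Rational(-19, 14)) = Rational(-151, 70) ≈ -2.1571)
Mul(Mul(A, a), 52) = Mul(Mul(-27, Rational(-151, 70)), 52) = Mul(Rational(4077, 70), 52) = Rational(106002, 35)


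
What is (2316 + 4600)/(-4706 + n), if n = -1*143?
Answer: -532/373 ≈ -1.4263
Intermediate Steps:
n = -143
(2316 + 4600)/(-4706 + n) = (2316 + 4600)/(-4706 - 143) = 6916/(-4849) = 6916*(-1/4849) = -532/373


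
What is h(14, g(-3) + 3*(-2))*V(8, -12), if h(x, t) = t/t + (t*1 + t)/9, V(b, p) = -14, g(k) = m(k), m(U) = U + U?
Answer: 70/3 ≈ 23.333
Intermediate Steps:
m(U) = 2*U
g(k) = 2*k
h(x, t) = 1 + 2*t/9 (h(x, t) = 1 + (t + t)*(⅑) = 1 + (2*t)*(⅑) = 1 + 2*t/9)
h(14, g(-3) + 3*(-2))*V(8, -12) = (1 + 2*(2*(-3) + 3*(-2))/9)*(-14) = (1 + 2*(-6 - 6)/9)*(-14) = (1 + (2/9)*(-12))*(-14) = (1 - 8/3)*(-14) = -5/3*(-14) = 70/3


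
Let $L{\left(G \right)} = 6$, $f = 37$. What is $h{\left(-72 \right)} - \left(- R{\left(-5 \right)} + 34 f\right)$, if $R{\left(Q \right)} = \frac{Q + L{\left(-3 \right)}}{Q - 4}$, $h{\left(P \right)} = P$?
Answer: $- \frac{11971}{9} \approx -1330.1$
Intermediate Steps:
$R{\left(Q \right)} = \frac{6 + Q}{-4 + Q}$ ($R{\left(Q \right)} = \frac{Q + 6}{Q - 4} = \frac{6 + Q}{-4 + Q}$)
$h{\left(-72 \right)} - \left(- R{\left(-5 \right)} + 34 f\right) = -72 - \left(1258 - \frac{6 - 5}{-4 - 5}\right) = -72 - \left(1258 - \frac{1}{-9} \cdot 1\right) = -72 - \frac{11323}{9} = - \frac{11971}{9}$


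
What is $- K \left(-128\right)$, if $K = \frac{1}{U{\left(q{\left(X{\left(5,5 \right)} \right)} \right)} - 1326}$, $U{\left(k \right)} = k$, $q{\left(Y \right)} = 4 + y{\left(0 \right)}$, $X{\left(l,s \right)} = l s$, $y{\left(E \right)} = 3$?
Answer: $- \frac{128}{1319} \approx -0.097043$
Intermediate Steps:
$q{\left(Y \right)} = 7$ ($q{\left(Y \right)} = 4 + 3 = 7$)
$K = - \frac{1}{1319}$ ($K = \frac{1}{7 - 1326} = \frac{1}{-1319} = - \frac{1}{1319} \approx -0.00075815$)
$- K \left(-128\right) = - \frac{\left(-1\right) \left(-128\right)}{1319} = \left(-1\right) \frac{128}{1319} = - \frac{128}{1319}$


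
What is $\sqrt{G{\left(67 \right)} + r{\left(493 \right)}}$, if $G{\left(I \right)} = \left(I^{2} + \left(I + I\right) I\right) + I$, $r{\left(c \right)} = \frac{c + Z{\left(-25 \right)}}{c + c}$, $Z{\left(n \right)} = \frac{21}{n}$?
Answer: $\frac{\sqrt{82238662086}}{2465} \approx 116.34$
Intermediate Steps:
$r{\left(c \right)} = \frac{- \frac{21}{25} + c}{2 c}$ ($r{\left(c \right)} = \frac{c + \frac{21}{-25}}{c + c} = \frac{c + 21 \left(- \frac{1}{25}\right)}{2 c} = \left(c - \frac{21}{25}\right) \frac{1}{2 c} = \left(- \frac{21}{25} + c\right) \frac{1}{2 c} = \frac{- \frac{21}{25} + c}{2 c}$)
$G{\left(I \right)} = I + 3 I^{2}$ ($G{\left(I \right)} = \left(I^{2} + 2 I I\right) + I = \left(I^{2} + 2 I^{2}\right) + I = 3 I^{2} + I = I + 3 I^{2}$)
$\sqrt{G{\left(67 \right)} + r{\left(493 \right)}} = \sqrt{67 \left(1 + 3 \cdot 67\right) + \frac{-21 + 25 \cdot 493}{50 \cdot 493}} = \sqrt{67 \left(1 + 201\right) + \frac{1}{50} \cdot \frac{1}{493} \left(-21 + 12325\right)} = \sqrt{67 \cdot 202 + \frac{1}{50} \cdot \frac{1}{493} \cdot 12304} = \sqrt{13534 + \frac{6152}{12325}} = \sqrt{\frac{166812702}{12325}} = \frac{\sqrt{82238662086}}{2465}$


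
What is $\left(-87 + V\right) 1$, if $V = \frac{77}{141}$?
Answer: $- \frac{12190}{141} \approx -86.454$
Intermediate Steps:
$V = \frac{77}{141}$ ($V = 77 \cdot \frac{1}{141} = \frac{77}{141} \approx 0.5461$)
$\left(-87 + V\right) 1 = \left(-87 + \frac{77}{141}\right) 1 = \left(- \frac{12190}{141}\right) 1 = - \frac{12190}{141}$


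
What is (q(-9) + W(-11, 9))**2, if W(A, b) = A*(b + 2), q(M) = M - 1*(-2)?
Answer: 16384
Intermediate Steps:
q(M) = 2 + M (q(M) = M + 2 = 2 + M)
W(A, b) = A*(2 + b)
(q(-9) + W(-11, 9))**2 = ((2 - 9) - 11*(2 + 9))**2 = (-7 - 11*11)**2 = (-7 - 121)**2 = (-128)**2 = 16384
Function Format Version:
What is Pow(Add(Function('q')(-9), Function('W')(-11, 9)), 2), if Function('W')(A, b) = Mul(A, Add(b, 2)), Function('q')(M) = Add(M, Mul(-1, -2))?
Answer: 16384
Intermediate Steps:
Function('q')(M) = Add(2, M) (Function('q')(M) = Add(M, 2) = Add(2, M))
Function('W')(A, b) = Mul(A, Add(2, b))
Pow(Add(Function('q')(-9), Function('W')(-11, 9)), 2) = Pow(Add(Add(2, -9), Mul(-11, Add(2, 9))), 2) = Pow(Add(-7, Mul(-11, 11)), 2) = Pow(Add(-7, -121), 2) = Pow(-128, 2) = 16384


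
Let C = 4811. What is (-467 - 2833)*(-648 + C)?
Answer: -13737900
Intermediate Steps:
(-467 - 2833)*(-648 + C) = (-467 - 2833)*(-648 + 4811) = -3300*4163 = -13737900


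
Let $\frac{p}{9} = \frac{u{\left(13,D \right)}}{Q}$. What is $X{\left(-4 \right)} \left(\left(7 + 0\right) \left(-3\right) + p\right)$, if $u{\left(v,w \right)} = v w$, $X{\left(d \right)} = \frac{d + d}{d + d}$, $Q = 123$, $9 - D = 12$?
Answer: $- \frac{978}{41} \approx -23.854$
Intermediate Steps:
$D = -3$ ($D = 9 - 12 = -3$)
$X{\left(d \right)} = 1$ ($X{\left(d \right)} = \frac{2 d}{2 d} = 2 d \frac{1}{2 d} = 1$)
$p = - \frac{117}{41}$ ($p = 9 \frac{13 \left(-3\right)}{123} = 9 \left(\left(-39\right) \frac{1}{123}\right) = 9 \left(- \frac{13}{41}\right) = - \frac{117}{41} \approx -2.8537$)
$X{\left(-4 \right)} \left(\left(7 + 0\right) \left(-3\right) + p\right) = 1 \left(\left(7 + 0\right) \left(-3\right) - \frac{117}{41}\right) = 1 \left(7 \left(-3\right) - \frac{117}{41}\right) = 1 \left(-21 - \frac{117}{41}\right) = 1 \left(- \frac{978}{41}\right) = - \frac{978}{41}$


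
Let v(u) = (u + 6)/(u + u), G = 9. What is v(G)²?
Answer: 25/36 ≈ 0.69444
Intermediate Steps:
v(u) = (6 + u)/(2*u) (v(u) = (6 + u)/((2*u)) = (6 + u)*(1/(2*u)) = (6 + u)/(2*u))
v(G)² = ((½)*(6 + 9)/9)² = ((½)*(⅑)*15)² = (⅚)² = 25/36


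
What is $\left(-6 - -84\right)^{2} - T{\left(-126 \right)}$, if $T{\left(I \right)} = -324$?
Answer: $6408$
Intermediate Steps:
$\left(-6 - -84\right)^{2} - T{\left(-126 \right)} = \left(-6 - -84\right)^{2} - -324 = \left(-6 + 84\right)^{2} + 324 = 78^{2} + 324 = 6084 + 324 = 6408$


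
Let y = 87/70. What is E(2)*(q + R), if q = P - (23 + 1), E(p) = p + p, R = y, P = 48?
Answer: 3534/35 ≈ 100.97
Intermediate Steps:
y = 87/70 (y = 87*(1/70) = 87/70 ≈ 1.2429)
R = 87/70 ≈ 1.2429
E(p) = 2*p
q = 24 (q = 48 - (23 + 1) = 48 - 1*24 = 48 - 24 = 24)
E(2)*(q + R) = (2*2)*(24 + 87/70) = 4*(1767/70) = 3534/35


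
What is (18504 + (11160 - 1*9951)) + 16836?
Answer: 36549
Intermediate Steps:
(18504 + (11160 - 1*9951)) + 16836 = (18504 + (11160 - 9951)) + 16836 = (18504 + 1209) + 16836 = 19713 + 16836 = 36549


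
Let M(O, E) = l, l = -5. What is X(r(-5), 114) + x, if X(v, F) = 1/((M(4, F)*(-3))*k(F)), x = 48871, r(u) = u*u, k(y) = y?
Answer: 83569411/1710 ≈ 48871.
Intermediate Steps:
M(O, E) = -5
r(u) = u²
X(v, F) = 1/(15*F) (X(v, F) = 1/((-5*(-3))*F) = 1/(15*F))
X(r(-5), 114) + x = (1/15)/114 + 48871 = (1/15)*(1/114) + 48871 = 1/1710 + 48871 = 83569411/1710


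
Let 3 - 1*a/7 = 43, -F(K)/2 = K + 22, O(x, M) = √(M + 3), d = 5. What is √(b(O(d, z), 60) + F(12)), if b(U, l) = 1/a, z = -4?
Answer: I*√1332870/140 ≈ 8.2464*I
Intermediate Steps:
O(x, M) = √(3 + M)
F(K) = -44 - 2*K (F(K) = -2*(K + 22) = -2*(22 + K) = -44 - 2*K)
a = -280 (a = 21 - 7*43 = 21 - 301 = -280)
b(U, l) = -1/280 (b(U, l) = 1/(-280) = -1/280)
√(b(O(d, z), 60) + F(12)) = √(-1/280 + (-44 - 2*12)) = √(-1/280 + (-44 - 24)) = √(-1/280 - 68) = √(-19041/280) = I*√1332870/140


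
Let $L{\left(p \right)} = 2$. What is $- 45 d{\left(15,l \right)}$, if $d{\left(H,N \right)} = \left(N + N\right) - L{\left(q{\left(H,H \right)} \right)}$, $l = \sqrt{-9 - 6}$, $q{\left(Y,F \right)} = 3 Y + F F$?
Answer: $90 - 90 i \sqrt{15} \approx 90.0 - 348.57 i$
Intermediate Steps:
$q{\left(Y,F \right)} = F^{2} + 3 Y$ ($q{\left(Y,F \right)} = 3 Y + F^{2} = F^{2} + 3 Y$)
$l = i \sqrt{15}$ ($l = \sqrt{-15} = i \sqrt{15} \approx 3.873 i$)
$d{\left(H,N \right)} = -2 + 2 N$ ($d{\left(H,N \right)} = \left(N + N\right) - 2 = 2 N - 2 = -2 + 2 N$)
$- 45 d{\left(15,l \right)} = - 45 \left(-2 + 2 i \sqrt{15}\right) = 90 - 90 i \sqrt{15}$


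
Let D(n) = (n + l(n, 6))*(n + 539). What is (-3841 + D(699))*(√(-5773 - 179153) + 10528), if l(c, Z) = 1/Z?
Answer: 27216796096/3 + 18096274*I*√3774/3 ≈ 9.0723e+9 + 3.7057e+8*I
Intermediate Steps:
D(n) = (539 + n)*(⅙ + n) (D(n) = (n + 1/6)*(n + 539) = (n + ⅙)*(539 + n) = (⅙ + n)*(539 + n) = (539 + n)*(⅙ + n))
(-3841 + D(699))*(√(-5773 - 179153) + 10528) = (-3841 + (539/6 + 699² + (3235/6)*699))*(√(-5773 - 179153) + 10528) = (-3841 + (539/6 + 488601 + 753755/2))*(√(-184926) + 10528) = (-3841 + 2596705/3)*(7*I*√3774 + 10528) = 2585182*(10528 + 7*I*√3774)/3 = 27216796096/3 + 18096274*I*√3774/3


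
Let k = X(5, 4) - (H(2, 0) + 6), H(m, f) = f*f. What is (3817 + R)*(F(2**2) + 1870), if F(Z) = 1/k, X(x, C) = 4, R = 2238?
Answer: 22639645/2 ≈ 1.1320e+7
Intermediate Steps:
H(m, f) = f**2
k = -2 (k = 4 - (0**2 + 6) = 4 - (0 + 6) = 4 - 1*6 = 4 - 6 = -2)
F(Z) = -1/2 (F(Z) = 1/(-2) = -1/2)
(3817 + R)*(F(2**2) + 1870) = (3817 + 2238)*(-1/2 + 1870) = 6055*(3739/2) = 22639645/2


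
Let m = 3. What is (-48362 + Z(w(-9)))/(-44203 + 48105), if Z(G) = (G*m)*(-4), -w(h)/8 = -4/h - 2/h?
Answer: -24149/1951 ≈ -12.378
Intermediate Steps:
w(h) = 48/h (w(h) = -8*(-4/h - 2/h) = -(-48)/h = 48/h)
Z(G) = -12*G (Z(G) = (G*3)*(-4) = (3*G)*(-4) = -12*G)
(-48362 + Z(w(-9)))/(-44203 + 48105) = (-48362 - 576/(-9))/(-44203 + 48105) = (-48362 - 576*(-1)/9)/3902 = (-48362 - 12*(-16/3))*(1/3902) = (-48362 + 64)*(1/3902) = -48298*1/3902 = -24149/1951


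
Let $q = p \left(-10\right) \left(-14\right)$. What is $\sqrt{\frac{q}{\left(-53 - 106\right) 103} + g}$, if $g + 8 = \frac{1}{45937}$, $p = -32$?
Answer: $\frac{i \sqrt{4372929601349345895}}{752310249} \approx 2.7796 i$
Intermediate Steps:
$g = - \frac{367495}{45937}$ ($g = -8 + \frac{1}{45937} = - \frac{367495}{45937} \approx -8.0$)
$q = -4480$ ($q = \left(-32\right) \left(-10\right) \left(-14\right) = 320 \left(-14\right) = -4480$)
$\sqrt{\frac{q}{\left(-53 - 106\right) 103} + g} = \sqrt{- \frac{4480}{\left(-53 - 106\right) 103} - \frac{367495}{45937}} = \sqrt{- \frac{4480}{\left(-159\right) 103} - \frac{367495}{45937}} = \sqrt{- \frac{4480}{-16377} - \frac{367495}{45937}} = \sqrt{\left(-4480\right) \left(- \frac{1}{16377}\right) - \frac{367495}{45937}} = \sqrt{\frac{4480}{16377} - \frac{367495}{45937}} = \sqrt{- \frac{5812667855}{752310249}} = \frac{i \sqrt{4372929601349345895}}{752310249}$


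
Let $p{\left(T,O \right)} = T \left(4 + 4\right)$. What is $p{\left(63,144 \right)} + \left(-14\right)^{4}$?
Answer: $38920$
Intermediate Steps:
$p{\left(T,O \right)} = 8 T$ ($p{\left(T,O \right)} = T 8 = 8 T$)
$p{\left(63,144 \right)} + \left(-14\right)^{4} = 8 \cdot 63 + \left(-14\right)^{4} = 504 + 38416 = 38920$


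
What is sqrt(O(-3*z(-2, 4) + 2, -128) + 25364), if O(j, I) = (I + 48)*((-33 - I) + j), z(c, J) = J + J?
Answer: 2*sqrt(4881) ≈ 139.73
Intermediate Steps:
z(c, J) = 2*J
O(j, I) = (48 + I)*(-33 + j - I)
sqrt(O(-3*z(-2, 4) + 2, -128) + 25364) = sqrt((-1584 - 1*(-128)**2 - 81*(-128) + 48*(-6*4 + 2) - 128*(-6*4 + 2)) + 25364) = sqrt((-1584 - 1*16384 + 10368 + 48*(-3*8 + 2) - 128*(-3*8 + 2)) + 25364) = sqrt((-1584 - 16384 + 10368 + 48*(-24 + 2) - 128*(-24 + 2)) + 25364) = sqrt((-1584 - 16384 + 10368 + 48*(-22) - 128*(-22)) + 25364) = sqrt((-1584 - 16384 + 10368 - 1056 + 2816) + 25364) = sqrt(-5840 + 25364) = sqrt(19524) = 2*sqrt(4881)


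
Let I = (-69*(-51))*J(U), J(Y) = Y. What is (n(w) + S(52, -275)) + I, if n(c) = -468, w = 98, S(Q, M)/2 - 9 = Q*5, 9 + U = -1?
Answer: -35120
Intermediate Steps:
U = -10 (U = -9 - 1 = -10)
S(Q, M) = 18 + 10*Q (S(Q, M) = 18 + 2*(Q*5) = 18 + 2*(5*Q) = 18 + 10*Q)
I = -35190 (I = -69*(-51)*(-10) = 3519*(-10) = -35190)
(n(w) + S(52, -275)) + I = (-468 + (18 + 10*52)) - 35190 = (-468 + (18 + 520)) - 35190 = (-468 + 538) - 35190 = 70 - 35190 = -35120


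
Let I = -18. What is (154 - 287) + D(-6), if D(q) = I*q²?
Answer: -781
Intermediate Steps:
D(q) = -18*q²
(154 - 287) + D(-6) = (154 - 287) - 18*(-6)² = -133 - 18*36 = -133 - 648 = -781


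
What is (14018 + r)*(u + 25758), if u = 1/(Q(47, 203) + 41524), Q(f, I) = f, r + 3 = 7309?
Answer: 7611145601452/13857 ≈ 5.4926e+8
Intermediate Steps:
r = 7306 (r = -3 + 7309 = 7306)
u = 1/41571 (u = 1/(47 + 41524) = 1/41571 ≈ 2.4055e-5)
(14018 + r)*(u + 25758) = (14018 + 7306)*(1/41571 + 25758) = 21324*(1070785819/41571) = 7611145601452/13857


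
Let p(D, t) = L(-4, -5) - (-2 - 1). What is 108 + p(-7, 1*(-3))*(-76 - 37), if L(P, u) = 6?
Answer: -909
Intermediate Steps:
p(D, t) = 9 (p(D, t) = 6 - (-2 - 1) = 6 - 1*(-3) = 6 + 3 = 9)
108 + p(-7, 1*(-3))*(-76 - 37) = 108 + 9*(-76 - 37) = 108 + 9*(-113) = 108 - 1017 = -909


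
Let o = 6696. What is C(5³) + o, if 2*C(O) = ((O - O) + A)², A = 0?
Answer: 6696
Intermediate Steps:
C(O) = 0 (C(O) = ((O - O) + 0)²/2 = (0 + 0)²/2 = (½)*0² = (½)*0 = 0)
C(5³) + o = 0 + 6696 = 6696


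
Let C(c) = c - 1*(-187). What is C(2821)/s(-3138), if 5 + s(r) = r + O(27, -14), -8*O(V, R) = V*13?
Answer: -24064/25495 ≈ -0.94387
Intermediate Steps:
C(c) = 187 + c (C(c) = c + 187 = 187 + c)
O(V, R) = -13*V/8 (O(V, R) = -V*13/8 = -13*V/8)
s(r) = -391/8 + r (s(r) = -5 + (r - 13/8*27) = -5 + (r - 351/8) = -5 + (-351/8 + r) = -391/8 + r)
C(2821)/s(-3138) = (187 + 2821)/(-391/8 - 3138) = 3008/(-25495/8) = 3008*(-8/25495) = -24064/25495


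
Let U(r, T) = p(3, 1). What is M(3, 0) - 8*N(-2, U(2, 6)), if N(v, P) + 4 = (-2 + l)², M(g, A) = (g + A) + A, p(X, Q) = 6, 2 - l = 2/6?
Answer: 307/9 ≈ 34.111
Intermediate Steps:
l = 5/3 (l = 2 - 2/6 = 2 - 1*⅓ = 2 - ⅓ = 5/3 ≈ 1.6667)
M(g, A) = g + 2*A (M(g, A) = (A + g) + A = g + 2*A)
U(r, T) = 6
N(v, P) = -35/9 (N(v, P) = -4 + (-2 + 5/3)² = -4 + (-⅓)² = -4 + ⅑ = -35/9)
M(3, 0) - 8*N(-2, U(2, 6)) = (3 + 2*0) - 8*(-35/9) = (3 + 0) + 280/9 = 3 + 280/9 = 307/9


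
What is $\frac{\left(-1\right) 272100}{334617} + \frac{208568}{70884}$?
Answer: $\frac{4208571838}{1976582619} \approx 2.1292$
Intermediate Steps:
$\frac{\left(-1\right) 272100}{334617} + \frac{208568}{70884} = \left(-272100\right) \frac{1}{334617} + 208568 \cdot \frac{1}{70884} = - \frac{90700}{111539} + \frac{52142}{17721} = \frac{4208571838}{1976582619}$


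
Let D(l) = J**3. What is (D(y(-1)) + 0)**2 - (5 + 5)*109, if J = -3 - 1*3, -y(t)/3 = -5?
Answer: 45566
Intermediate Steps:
y(t) = 15 (y(t) = -3*(-5) = 15)
J = -6 (J = -3 - 3 = -6)
D(l) = -216 (D(l) = (-6)**3 = -216)
(D(y(-1)) + 0)**2 - (5 + 5)*109 = (-216 + 0)**2 - (5 + 5)*109 = (-216)**2 - 1*10*109 = 46656 - 10*109 = 46656 - 1090 = 45566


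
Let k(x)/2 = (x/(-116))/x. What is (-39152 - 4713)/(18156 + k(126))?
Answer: -2544170/1053047 ≈ -2.4160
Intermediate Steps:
k(x) = -1/58 (k(x) = 2*((x/(-116))/x) = 2*((x*(-1/116))/x) = 2*((-x/116)/x) = 2*(-1/116) = -1/58)
(-39152 - 4713)/(18156 + k(126)) = (-39152 - 4713)/(18156 - 1/58) = -43865/1053047/58 = -43865*58/1053047 = -2544170/1053047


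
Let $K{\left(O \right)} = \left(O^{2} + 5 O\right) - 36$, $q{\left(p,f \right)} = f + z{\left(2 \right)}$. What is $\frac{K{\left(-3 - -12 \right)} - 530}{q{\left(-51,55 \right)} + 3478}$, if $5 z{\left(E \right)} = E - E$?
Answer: $- \frac{440}{3533} \approx -0.12454$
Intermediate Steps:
$z{\left(E \right)} = 0$ ($z{\left(E \right)} = \frac{E - E}{5} = \frac{1}{5} \cdot 0 = 0$)
$q{\left(p,f \right)} = f$ ($q{\left(p,f \right)} = f + 0 = f$)
$K{\left(O \right)} = -36 + O^{2} + 5 O$
$\frac{K{\left(-3 - -12 \right)} - 530}{q{\left(-51,55 \right)} + 3478} = \frac{\left(-36 + \left(-3 - -12\right)^{2} + 5 \left(-3 - -12\right)\right) - 530}{55 + 3478} = \frac{\left(-36 + \left(-3 + 12\right)^{2} + 5 \left(-3 + 12\right)\right) - 530}{3533} = \left(\left(-36 + 9^{2} + 5 \cdot 9\right) - 530\right) \frac{1}{3533} = \left(\left(-36 + 81 + 45\right) - 530\right) \frac{1}{3533} = \left(90 - 530\right) \frac{1}{3533} = \left(-440\right) \frac{1}{3533} = - \frac{440}{3533}$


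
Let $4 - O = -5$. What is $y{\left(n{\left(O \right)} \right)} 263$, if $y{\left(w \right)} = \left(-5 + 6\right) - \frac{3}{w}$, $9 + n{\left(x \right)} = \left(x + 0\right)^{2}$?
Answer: $\frac{6049}{24} \approx 252.04$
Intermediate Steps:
$O = 9$ ($O = 4 - -5 = 4 + 5 = 9$)
$n{\left(x \right)} = -9 + x^{2}$ ($n{\left(x \right)} = -9 + \left(x + 0\right)^{2} = -9 + x^{2}$)
$y{\left(w \right)} = 1 - \frac{3}{w}$
$y{\left(n{\left(O \right)} \right)} 263 = \frac{-3 - \left(9 - 9^{2}\right)}{-9 + 9^{2}} \cdot 263 = \frac{-3 + \left(-9 + 81\right)}{-9 + 81} \cdot 263 = \frac{-3 + 72}{72} \cdot 263 = \frac{1}{72} \cdot 69 \cdot 263 = \frac{23}{24} \cdot 263 = \frac{6049}{24}$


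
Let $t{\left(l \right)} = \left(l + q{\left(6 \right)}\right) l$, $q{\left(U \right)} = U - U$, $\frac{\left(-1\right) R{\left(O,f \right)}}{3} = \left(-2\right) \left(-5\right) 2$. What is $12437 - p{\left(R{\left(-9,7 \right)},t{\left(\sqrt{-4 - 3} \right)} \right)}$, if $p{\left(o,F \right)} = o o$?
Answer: $8837$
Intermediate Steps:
$R{\left(O,f \right)} = -60$ ($R{\left(O,f \right)} = - 3 \left(-2\right) \left(-5\right) 2 = - 3 \cdot 10 \cdot 2 = \left(-3\right) 20 = -60$)
$q{\left(U \right)} = 0$
$t{\left(l \right)} = l^{2}$ ($t{\left(l \right)} = \left(l + 0\right) l = l l = l^{2}$)
$p{\left(o,F \right)} = o^{2}$
$12437 - p{\left(R{\left(-9,7 \right)},t{\left(\sqrt{-4 - 3} \right)} \right)} = 12437 - \left(-60\right)^{2} = 12437 - 3600 = 8837$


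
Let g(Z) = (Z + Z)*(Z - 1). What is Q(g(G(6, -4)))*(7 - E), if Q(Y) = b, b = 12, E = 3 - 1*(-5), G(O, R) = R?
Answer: -12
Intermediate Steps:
E = 8 (E = 3 + 5 = 8)
g(Z) = 2*Z*(-1 + Z) (g(Z) = (2*Z)*(-1 + Z) = 2*Z*(-1 + Z))
Q(Y) = 12
Q(g(G(6, -4)))*(7 - E) = 12*(7 - 1*8) = 12*(7 - 8) = 12*(-1) = -12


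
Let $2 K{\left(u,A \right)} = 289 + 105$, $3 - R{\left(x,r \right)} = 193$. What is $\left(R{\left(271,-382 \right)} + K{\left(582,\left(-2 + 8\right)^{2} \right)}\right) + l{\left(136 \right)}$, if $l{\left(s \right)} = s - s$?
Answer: $7$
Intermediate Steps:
$R{\left(x,r \right)} = -190$ ($R{\left(x,r \right)} = 3 - 193 = -190$)
$l{\left(s \right)} = 0$
$K{\left(u,A \right)} = 197$ ($K{\left(u,A \right)} = \frac{289 + 105}{2} = \frac{1}{2} \cdot 394 = 197$)
$\left(R{\left(271,-382 \right)} + K{\left(582,\left(-2 + 8\right)^{2} \right)}\right) + l{\left(136 \right)} = \left(-190 + 197\right) + 0 = 7 + 0 = 7$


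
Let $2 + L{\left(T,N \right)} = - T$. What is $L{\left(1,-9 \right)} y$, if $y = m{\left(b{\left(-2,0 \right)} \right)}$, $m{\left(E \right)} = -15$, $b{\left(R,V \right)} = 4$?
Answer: $45$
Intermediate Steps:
$y = -15$
$L{\left(T,N \right)} = -2 - T$
$L{\left(1,-9 \right)} y = \left(-2 - 1\right) \left(-15\right) = \left(-3\right) \left(-15\right) = 45$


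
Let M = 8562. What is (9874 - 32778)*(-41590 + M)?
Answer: 756473312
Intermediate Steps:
(9874 - 32778)*(-41590 + M) = (9874 - 32778)*(-41590 + 8562) = -22904*(-33028) = 756473312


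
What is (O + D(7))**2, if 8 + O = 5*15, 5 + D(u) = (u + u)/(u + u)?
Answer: 3969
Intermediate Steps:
D(u) = -4 (D(u) = -5 + (u + u)/(u + u) = -5 + (2*u)/((2*u)) = -5 + (2*u)*(1/(2*u)) = -5 + 1 = -4)
O = 67 (O = -8 + 5*15 = -8 + 75 = 67)
(O + D(7))**2 = (67 - 4)**2 = 63**2 = 3969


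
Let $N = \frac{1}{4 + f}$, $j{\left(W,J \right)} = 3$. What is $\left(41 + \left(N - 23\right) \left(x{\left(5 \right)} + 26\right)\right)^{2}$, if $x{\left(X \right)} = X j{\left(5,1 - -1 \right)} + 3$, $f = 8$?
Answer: $\frac{8421604}{9} \approx 9.3573 \cdot 10^{5}$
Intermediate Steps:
$x{\left(X \right)} = 3 + 3 X$ ($x{\left(X \right)} = X 3 + 3 = 3 X + 3 = 3 + 3 X$)
$N = \frac{1}{12}$ ($N = \frac{1}{4 + 8} = \frac{1}{12} \approx 0.083333$)
$\left(41 + \left(N - 23\right) \left(x{\left(5 \right)} + 26\right)\right)^{2} = \left(41 + \left(\frac{1}{12} - 23\right) \left(\left(3 + 3 \cdot 5\right) + 26\right)\right)^{2} = \left(41 - \frac{275 \left(\left(3 + 15\right) + 26\right)}{12}\right)^{2} = \left(41 - \frac{275 \left(18 + 26\right)}{12}\right)^{2} = \left(41 - \frac{3025}{3}\right)^{2} = \left(- \frac{2902}{3}\right)^{2} = \frac{8421604}{9}$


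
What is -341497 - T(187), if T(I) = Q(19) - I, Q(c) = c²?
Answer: -341671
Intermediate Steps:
T(I) = 361 - I (T(I) = 19² - I = 361 - I)
-341497 - T(187) = -341497 - (361 - 1*187) = -341497 - (361 - 187) = -341497 - 1*174 = -341497 - 174 = -341671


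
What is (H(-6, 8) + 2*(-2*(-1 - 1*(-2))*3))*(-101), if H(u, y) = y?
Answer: 404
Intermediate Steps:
(H(-6, 8) + 2*(-2*(-1 - 1*(-2))*3))*(-101) = (8 + 2*(-2*(-1 - 1*(-2))*3))*(-101) = (8 + 2*(-2*(-1 + 2)*3))*(-101) = (8 + 2*(-2*1*3))*(-101) = (8 + 2*(-2*3))*(-101) = (8 + 2*(-6))*(-101) = (8 - 12)*(-101) = -4*(-101) = 404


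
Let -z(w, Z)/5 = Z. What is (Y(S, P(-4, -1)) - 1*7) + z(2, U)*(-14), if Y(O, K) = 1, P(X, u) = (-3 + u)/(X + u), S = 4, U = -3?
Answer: -216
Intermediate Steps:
z(w, Z) = -5*Z
P(X, u) = (-3 + u)/(X + u)
(Y(S, P(-4, -1)) - 1*7) + z(2, U)*(-14) = (1 - 1*7) - 5*(-3)*(-14) = (1 - 7) + 15*(-14) = -6 - 210 = -216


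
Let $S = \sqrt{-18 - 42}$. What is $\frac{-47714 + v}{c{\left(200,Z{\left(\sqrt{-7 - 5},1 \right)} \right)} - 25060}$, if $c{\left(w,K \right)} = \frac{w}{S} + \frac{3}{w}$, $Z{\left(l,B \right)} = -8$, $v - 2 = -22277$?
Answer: $\frac{210470794819800}{75360421784027} - \frac{55991200000 i \sqrt{15}}{75360421784027} \approx 2.7929 - 0.0028775 i$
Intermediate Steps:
$v = -22275$ ($v = 2 - 22277 = -22275$)
$S = 2 i \sqrt{15}$ ($S = \sqrt{-60} = 2 i \sqrt{15} \approx 7.746 i$)
$c{\left(w,K \right)} = \frac{3}{w} - \frac{i w \sqrt{15}}{30}$ ($c{\left(w,K \right)} = \frac{w}{2 i \sqrt{15}} + \frac{3}{w} = w \left(- \frac{i \sqrt{15}}{30}\right) + \frac{3}{w} = - \frac{i w \sqrt{15}}{30} + \frac{3}{w} = \frac{3}{w} - \frac{i w \sqrt{15}}{30}$)
$\frac{-47714 + v}{c{\left(200,Z{\left(\sqrt{-7 - 5},1 \right)} \right)} - 25060} = \frac{-47714 - 22275}{\left(\frac{3}{200} - \frac{1}{30} i 200 \sqrt{15}\right) - 25060} = - \frac{69989}{\left(3 \cdot \frac{1}{200} - \frac{20 i \sqrt{15}}{3}\right) - 25060} = - \frac{69989}{\left(\frac{3}{200} - \frac{20 i \sqrt{15}}{3}\right) - 25060} = - \frac{69989}{- \frac{5011997}{200} - \frac{20 i \sqrt{15}}{3}}$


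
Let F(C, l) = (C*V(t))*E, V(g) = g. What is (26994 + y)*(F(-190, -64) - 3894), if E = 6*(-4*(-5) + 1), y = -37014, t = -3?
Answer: -680618520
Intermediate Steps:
E = 126 (E = 6*(20 + 1) = 6*21 = 126)
F(C, l) = -378*C (F(C, l) = (C*(-3))*126 = -3*C*126 = -378*C)
(26994 + y)*(F(-190, -64) - 3894) = (26994 - 37014)*(-378*(-190) - 3894) = -10020*(71820 - 3894) = -10020*67926 = -680618520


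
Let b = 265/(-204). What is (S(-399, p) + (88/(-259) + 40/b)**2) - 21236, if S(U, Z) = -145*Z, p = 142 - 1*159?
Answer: -3354399727955/188430529 ≈ -17802.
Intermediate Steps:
p = -17 (p = 142 - 159 = -17)
b = -265/204 (b = 265*(-1/204) = -265/204 ≈ -1.2990)
(S(-399, p) + (88/(-259) + 40/b)**2) - 21236 = (-145*(-17) + (88/(-259) + 40/(-265/204))**2) - 21236 = (2465 + (88*(-1/259) + 40*(-204/265))**2) - 21236 = (2465 + (-88/259 - 1632/53)**2) - 21236 = (2465 + (-427352/13727)**2) - 21236 = (2465 + 182629731904/188430529) - 21236 = 647110985889/188430529 - 21236 = -3354399727955/188430529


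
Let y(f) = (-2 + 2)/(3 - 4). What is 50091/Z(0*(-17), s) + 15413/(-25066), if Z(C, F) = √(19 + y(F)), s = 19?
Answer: -15413/25066 + 50091*√19/19 ≈ 11491.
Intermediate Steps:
y(f) = 0 (y(f) = 0/(-1) = 0*(-1) = 0)
Z(C, F) = √19 (Z(C, F) = √(19 + 0) = √19)
50091/Z(0*(-17), s) + 15413/(-25066) = 50091/(√19) + 15413/(-25066) = 50091*(√19/19) + 15413*(-1/25066) = 50091*√19/19 - 15413/25066 = -15413/25066 + 50091*√19/19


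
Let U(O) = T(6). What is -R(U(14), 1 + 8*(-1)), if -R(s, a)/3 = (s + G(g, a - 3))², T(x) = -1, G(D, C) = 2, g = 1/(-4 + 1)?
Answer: 3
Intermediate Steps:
g = -⅓ (g = 1/(-3) = -⅓ ≈ -0.33333)
U(O) = -1
R(s, a) = -3*(2 + s)² (R(s, a) = -3*(s + 2)² = -3*(2 + s)²)
-R(U(14), 1 + 8*(-1)) = -(-3)*(2 - 1)² = -(-3)*1² = -(-3) = -1*(-3) = 3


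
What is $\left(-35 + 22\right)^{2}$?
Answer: $169$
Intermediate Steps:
$\left(-35 + 22\right)^{2} = \left(-13\right)^{2} = 169$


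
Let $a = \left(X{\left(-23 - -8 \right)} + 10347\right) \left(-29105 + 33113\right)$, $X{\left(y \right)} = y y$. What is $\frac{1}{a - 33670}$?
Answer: $\frac{1}{42338906} \approx 2.3619 \cdot 10^{-8}$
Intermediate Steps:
$X{\left(y \right)} = y^{2}$
$a = 42372576$ ($a = \left(\left(-23 - -8\right)^{2} + 10347\right) \left(-29105 + 33113\right) = \left(\left(-23 + 8\right)^{2} + 10347\right) 4008 = \left(\left(-15\right)^{2} + 10347\right) 4008 = \left(225 + 10347\right) 4008 = 10572 \cdot 4008 = 42372576$)
$\frac{1}{a - 33670} = \frac{1}{42372576 - 33670} = \frac{1}{42338906}$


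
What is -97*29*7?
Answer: -19691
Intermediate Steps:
-97*29*7 = -2813*7 = -19691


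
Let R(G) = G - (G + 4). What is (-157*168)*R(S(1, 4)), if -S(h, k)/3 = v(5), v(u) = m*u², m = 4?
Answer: 105504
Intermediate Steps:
v(u) = 4*u²
S(h, k) = -300 (S(h, k) = -12*5² = -12*25 = -3*100 = -300)
R(G) = -4 (R(G) = G - (4 + G) = G + (-4 - G) = -4)
(-157*168)*R(S(1, 4)) = -157*168*(-4) = -26376*(-4) = 105504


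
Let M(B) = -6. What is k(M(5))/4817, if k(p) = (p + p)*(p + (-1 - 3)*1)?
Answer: 120/4817 ≈ 0.024912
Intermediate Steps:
k(p) = 2*p*(-4 + p) (k(p) = (2*p)*(p - 4*1) = (2*p)*(p - 4) = (2*p)*(-4 + p) = 2*p*(-4 + p))
k(M(5))/4817 = (2*(-6)*(-4 - 6))/4817 = (2*(-6)*(-10))*(1/4817) = 120*(1/4817) = 120/4817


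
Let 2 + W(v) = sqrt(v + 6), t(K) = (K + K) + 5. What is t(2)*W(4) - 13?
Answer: -31 + 9*sqrt(10) ≈ -2.5395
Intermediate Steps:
t(K) = 5 + 2*K (t(K) = 2*K + 5 = 5 + 2*K)
W(v) = -2 + sqrt(6 + v) (W(v) = -2 + sqrt(v + 6) = -2 + sqrt(6 + v))
t(2)*W(4) - 13 = (5 + 2*2)*(-2 + sqrt(6 + 4)) - 13 = (5 + 4)*(-2 + sqrt(10)) - 13 = 9*(-2 + sqrt(10)) - 13 = (-18 + 9*sqrt(10)) - 13 = -31 + 9*sqrt(10)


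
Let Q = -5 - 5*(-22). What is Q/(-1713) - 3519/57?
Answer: -670448/10849 ≈ -61.798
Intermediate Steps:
Q = 105 (Q = -5 + 110 = 105)
Q/(-1713) - 3519/57 = 105/(-1713) - 3519/57 = 105*(-1/1713) - 3519*1/57 = -35/571 - 1173/19 = -670448/10849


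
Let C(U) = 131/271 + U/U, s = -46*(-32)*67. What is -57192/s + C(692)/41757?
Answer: -26964726349/46501820072 ≈ -0.57986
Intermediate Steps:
s = 98624 (s = 1472*67 = 98624)
C(U) = 402/271 (C(U) = 131*(1/271) + 1 = 131/271 + 1 = 402/271)
-57192/s + C(692)/41757 = -57192/98624 + (402/271)/41757 = -57192*1/98624 + (402/271)*(1/41757) = -7149/12328 + 134/3772049 = -26964726349/46501820072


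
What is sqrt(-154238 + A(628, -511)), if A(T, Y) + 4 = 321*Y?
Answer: I*sqrt(318273) ≈ 564.16*I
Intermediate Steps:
A(T, Y) = -4 + 321*Y
sqrt(-154238 + A(628, -511)) = sqrt(-154238 + (-4 + 321*(-511))) = sqrt(-154238 + (-4 - 164031)) = sqrt(-154238 - 164035) = sqrt(-318273) = I*sqrt(318273)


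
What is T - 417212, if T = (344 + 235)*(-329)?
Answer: -607703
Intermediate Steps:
T = -190491 (T = 579*(-329) = -190491)
T - 417212 = -190491 - 417212 = -607703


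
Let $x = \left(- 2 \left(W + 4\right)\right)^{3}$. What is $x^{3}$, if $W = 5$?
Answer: $-198359290368$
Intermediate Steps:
$x = -5832$ ($x = \left(- 2 \left(5 + 4\right)\right)^{3} = \left(\left(-2\right) 9\right)^{3} = \left(-18\right)^{3} = -5832$)
$x^{3} = \left(-5832\right)^{3} = -198359290368$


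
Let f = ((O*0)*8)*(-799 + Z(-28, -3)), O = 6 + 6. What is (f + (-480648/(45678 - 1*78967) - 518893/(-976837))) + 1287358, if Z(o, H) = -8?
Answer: 41862700117298147/32517926893 ≈ 1.2874e+6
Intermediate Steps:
O = 12
f = 0 (f = ((12*0)*8)*(-799 - 8) = (0*8)*(-807) = 0*(-807) = 0)
(f + (-480648/(45678 - 1*78967) - 518893/(-976837))) + 1287358 = (0 + (-480648/(45678 - 1*78967) - 518893/(-976837))) + 1287358 = (0 + (-480648/(45678 - 78967) - 518893*(-1/976837))) + 1287358 = (0 + (-480648/(-33289) + 518893/976837)) + 1287358 = (0 + (-480648*(-1/33289) + 518893/976837)) + 1287358 = (0 + (480648/33289 + 518893/976837)) + 1287358 = (0 + 486788179453/32517926893) + 1287358 = 486788179453/32517926893 + 1287358 = 41862700117298147/32517926893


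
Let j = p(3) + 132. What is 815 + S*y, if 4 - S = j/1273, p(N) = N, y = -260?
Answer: -251325/1273 ≈ -197.43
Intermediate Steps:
j = 135 (j = 3 + 132 = 135)
S = 4957/1273 (S = 4 - 135/1273 = 4957/1273 ≈ 3.8940)
815 + S*y = 815 + (4957/1273)*(-260) = 815 - 1288820/1273 = -251325/1273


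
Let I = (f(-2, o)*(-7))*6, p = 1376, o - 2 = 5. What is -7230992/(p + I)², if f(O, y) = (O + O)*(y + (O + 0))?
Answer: -451937/306916 ≈ -1.4725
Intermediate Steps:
o = 7 (o = 2 + 5 = 7)
f(O, y) = 2*O*(O + y) (f(O, y) = (2*O)*(y + O) = (2*O)*(O + y) = 2*O*(O + y))
I = 840 (I = ((2*(-2)*(-2 + 7))*(-7))*6 = ((2*(-2)*5)*(-7))*6 = -20*(-7)*6 = 140*6 = 840)
-7230992/(p + I)² = -7230992/(1376 + 840)² = -7230992/(2216²) = -7230992/4910656 = -7230992*1/4910656 = -451937/306916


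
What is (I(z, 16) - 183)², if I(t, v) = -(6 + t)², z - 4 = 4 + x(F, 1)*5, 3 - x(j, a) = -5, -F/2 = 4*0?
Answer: 9603801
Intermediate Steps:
F = 0 (F = -8*0 = -2*0 = 0)
x(j, a) = 8 (x(j, a) = 3 - 1*(-5) = 3 + 5 = 8)
z = 48 (z = 4 + (4 + 8*5) = 4 + (4 + 40) = 4 + 44 = 48)
(I(z, 16) - 183)² = (-(6 + 48)² - 183)² = (-1*54² - 183)² = (-1*2916 - 183)² = (-2916 - 183)² = (-3099)² = 9603801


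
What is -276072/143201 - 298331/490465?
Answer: -178124951011/70235078465 ≈ -2.5361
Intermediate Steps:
-276072/143201 - 298331/490465 = -178124951011/70235078465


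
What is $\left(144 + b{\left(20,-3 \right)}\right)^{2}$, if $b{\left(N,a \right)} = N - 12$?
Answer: $23104$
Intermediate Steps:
$b{\left(N,a \right)} = -12 + N$ ($b{\left(N,a \right)} = N - 12 = -12 + N$)
$\left(144 + b{\left(20,-3 \right)}\right)^{2} = \left(144 + \left(-12 + 20\right)\right)^{2} = \left(144 + 8\right)^{2} = 152^{2} = 23104$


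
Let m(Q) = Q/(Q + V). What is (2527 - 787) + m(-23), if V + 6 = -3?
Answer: 55703/32 ≈ 1740.7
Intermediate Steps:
V = -9 (V = -6 - 3 = -9)
m(Q) = Q/(-9 + Q) (m(Q) = Q/(Q - 9) = Q/(-9 + Q))
(2527 - 787) + m(-23) = (2527 - 787) - 23/(-9 - 23) = 1740 - 23/(-32) = 1740 - 23*(-1/32) = 1740 + 23/32 = 55703/32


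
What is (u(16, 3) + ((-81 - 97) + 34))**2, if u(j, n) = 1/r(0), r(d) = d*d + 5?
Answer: 516961/25 ≈ 20678.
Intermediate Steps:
r(d) = 5 + d**2 (r(d) = d**2 + 5 = 5 + d**2)
u(j, n) = 1/5 (u(j, n) = 1/(5 + 0**2) = 1/(5 + 0) = 1/5)
(u(16, 3) + ((-81 - 97) + 34))**2 = (1/5 + ((-81 - 97) + 34))**2 = (1/5 + (-178 + 34))**2 = (1/5 - 144)**2 = (-719/5)**2 = 516961/25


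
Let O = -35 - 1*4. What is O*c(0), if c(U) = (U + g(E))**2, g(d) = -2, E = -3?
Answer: -156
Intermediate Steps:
O = -39 (O = -35 - 4 = -39)
c(U) = (-2 + U)**2 (c(U) = (U - 2)**2 = (-2 + U)**2)
O*c(0) = -39*(-2 + 0)**2 = -39*(-2)**2 = -39*4 = -156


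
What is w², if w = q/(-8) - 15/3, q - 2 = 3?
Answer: 2025/64 ≈ 31.641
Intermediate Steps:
q = 5 (q = 2 + 3 = 5)
w = -45/8 (w = 5/(-8) - 15/3 = 5*(-⅛) - 15*⅓ = -5/8 - 5 = -45/8 ≈ -5.6250)
w² = (-45/8)² = 2025/64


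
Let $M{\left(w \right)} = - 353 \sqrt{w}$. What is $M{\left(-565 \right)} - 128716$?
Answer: $-128716 - 353 i \sqrt{565} \approx -1.2872 \cdot 10^{5} - 8390.7 i$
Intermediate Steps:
$M{\left(-565 \right)} - 128716 = - 353 \sqrt{-565} - 128716 = - 353 i \sqrt{565} - 128716 = -128716 - 353 i \sqrt{565}$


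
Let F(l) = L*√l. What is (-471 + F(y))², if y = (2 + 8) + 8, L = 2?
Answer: 221913 - 5652*√2 ≈ 2.1392e+5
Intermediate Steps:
y = 18 (y = 10 + 8 = 18)
F(l) = 2*√l
(-471 + F(y))² = (-471 + 2*√18)² = (-471 + 2*(3*√2))² = (-471 + 6*√2)²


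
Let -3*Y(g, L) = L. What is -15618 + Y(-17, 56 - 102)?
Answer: -46808/3 ≈ -15603.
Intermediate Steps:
Y(g, L) = -L/3
-15618 + Y(-17, 56 - 102) = -15618 - (56 - 102)/3 = -15618 - ⅓*(-46) = -15618 + 46/3 = -46808/3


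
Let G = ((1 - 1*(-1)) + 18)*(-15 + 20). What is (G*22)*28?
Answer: 61600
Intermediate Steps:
G = 100 (G = ((1 + 1) + 18)*5 = (2 + 18)*5 = 20*5 = 100)
(G*22)*28 = (100*22)*28 = 2200*28 = 61600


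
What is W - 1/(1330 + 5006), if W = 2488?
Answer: 15763967/6336 ≈ 2488.0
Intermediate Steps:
W - 1/(1330 + 5006) = 2488 - 1/(1330 + 5006) = 2488 - 1/6336 = 15763967/6336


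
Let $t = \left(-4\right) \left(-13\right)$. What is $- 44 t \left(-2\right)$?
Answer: $4576$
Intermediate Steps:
$t = 52$
$- 44 t \left(-2\right) = \left(-44\right) 52 \left(-2\right) = \left(-2288\right) \left(-2\right) = 4576$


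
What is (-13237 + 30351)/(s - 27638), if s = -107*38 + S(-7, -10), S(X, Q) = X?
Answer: -17114/31711 ≈ -0.53969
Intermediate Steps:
s = -4073 (s = -107*38 - 7 = -4066 - 7 = -4073)
(-13237 + 30351)/(s - 27638) = (-13237 + 30351)/(-4073 - 27638) = 17114/(-31711) = 17114*(-1/31711) = -17114/31711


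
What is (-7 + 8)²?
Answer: 1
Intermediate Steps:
(-7 + 8)² = 1² = 1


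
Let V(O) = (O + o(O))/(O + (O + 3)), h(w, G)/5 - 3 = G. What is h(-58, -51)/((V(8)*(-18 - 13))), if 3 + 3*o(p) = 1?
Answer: 6840/341 ≈ 20.059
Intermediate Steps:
o(p) = -⅔ (o(p) = -1 + (⅓)*1 = -1 + ⅓ = -⅔)
h(w, G) = 15 + 5*G
V(O) = (-⅔ + O)/(3 + 2*O) (V(O) = (O - ⅔)/(O + (O + 3)) = (-⅔ + O)/(O + (3 + O)) = (-⅔ + O)/(3 + 2*O))
h(-58, -51)/((V(8)*(-18 - 13))) = (15 + 5*(-51))/((((-2 + 3*8)/(3*(3 + 2*8)))*(-18 - 13))) = (15 - 255)/((((-2 + 24)/(3*(3 + 16)))*(-31))) = -240/(((⅓)*22/19)*(-31)) = -240/(((⅓)*(1/19)*22)*(-31)) = -240/((22/57)*(-31)) = -240/(-682/57) = -240*(-57/682) = 6840/341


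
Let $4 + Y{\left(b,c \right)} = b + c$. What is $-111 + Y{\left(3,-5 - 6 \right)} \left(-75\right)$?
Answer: $789$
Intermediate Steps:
$Y{\left(b,c \right)} = -4 + b + c$ ($Y{\left(b,c \right)} = -4 + \left(b + c\right) = -4 + b + c$)
$-111 + Y{\left(3,-5 - 6 \right)} \left(-75\right) = -111 + \left(-4 + 3 - 11\right) \left(-75\right) = -111 - -900 = -111 + 900 = 789$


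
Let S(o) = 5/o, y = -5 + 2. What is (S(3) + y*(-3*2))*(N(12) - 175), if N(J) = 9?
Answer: -9794/3 ≈ -3264.7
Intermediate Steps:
y = -3
(S(3) + y*(-3*2))*(N(12) - 175) = (5/3 - (-9)*2)*(9 - 175) = (5*(1/3) - 3*(-6))*(-166) = (5/3 + 18)*(-166) = (59/3)*(-166) = -9794/3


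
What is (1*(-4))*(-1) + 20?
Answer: 24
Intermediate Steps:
(1*(-4))*(-1) + 20 = -4*(-1) + 20 = 4 + 20 = 24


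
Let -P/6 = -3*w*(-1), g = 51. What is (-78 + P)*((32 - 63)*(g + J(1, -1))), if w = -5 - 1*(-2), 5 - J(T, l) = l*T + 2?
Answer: 40920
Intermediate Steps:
J(T, l) = 3 - T*l (J(T, l) = 5 - (l*T + 2) = 5 - (T*l + 2) = 5 - (2 + T*l) = 5 + (-2 - T*l) = 3 - T*l)
w = -3 (w = -5 + 2 = -3)
P = 54 (P = -6*(-3*(-3))*(-1) = -54*(-1) = -6*(-9) = 54)
(-78 + P)*((32 - 63)*(g + J(1, -1))) = (-78 + 54)*((32 - 63)*(51 + (3 - 1*1*(-1)))) = -(-744)*(51 + (3 + 1)) = -(-744)*(51 + 4) = -(-744)*55 = -24*(-1705) = 40920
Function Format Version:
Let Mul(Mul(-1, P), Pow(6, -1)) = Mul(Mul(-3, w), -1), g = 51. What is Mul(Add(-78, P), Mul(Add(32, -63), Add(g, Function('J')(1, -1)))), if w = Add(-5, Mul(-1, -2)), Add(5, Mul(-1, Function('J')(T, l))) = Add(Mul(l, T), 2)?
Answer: 40920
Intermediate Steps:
Function('J')(T, l) = Add(3, Mul(-1, T, l)) (Function('J')(T, l) = Add(5, Mul(-1, Add(Mul(l, T), 2))) = Add(5, Mul(-1, Add(Mul(T, l), 2))) = Add(5, Mul(-1, Add(2, Mul(T, l)))) = Add(5, Add(-2, Mul(-1, T, l))) = Add(3, Mul(-1, T, l)))
w = -3 (w = Add(-5, 2) = -3)
P = 54 (P = Mul(-6, Mul(Mul(-3, -3), -1)) = Mul(-6, Mul(9, -1)) = Mul(-6, -9) = 54)
Mul(Add(-78, P), Mul(Add(32, -63), Add(g, Function('J')(1, -1)))) = Mul(Add(-78, 54), Mul(Add(32, -63), Add(51, Add(3, Mul(-1, 1, -1))))) = Mul(-24, Mul(-31, Add(51, Add(3, 1)))) = Mul(-24, Mul(-31, Add(51, 4))) = Mul(-24, Mul(-31, 55)) = Mul(-24, -1705) = 40920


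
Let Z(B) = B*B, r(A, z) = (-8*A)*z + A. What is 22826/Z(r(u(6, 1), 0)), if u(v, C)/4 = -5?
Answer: 11413/200 ≈ 57.065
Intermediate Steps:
u(v, C) = -20 (u(v, C) = 4*(-5) = -20)
r(A, z) = A - 8*A*z (r(A, z) = -8*A*z + A = A - 8*A*z)
Z(B) = B²
22826/Z(r(u(6, 1), 0)) = 22826/((-20*(1 - 8*0))²) = 22826/((-20*(1 + 0))²) = 22826/((-20*1)²) = 22826/((-20)²) = 22826/400 = 22826*(1/400) = 11413/200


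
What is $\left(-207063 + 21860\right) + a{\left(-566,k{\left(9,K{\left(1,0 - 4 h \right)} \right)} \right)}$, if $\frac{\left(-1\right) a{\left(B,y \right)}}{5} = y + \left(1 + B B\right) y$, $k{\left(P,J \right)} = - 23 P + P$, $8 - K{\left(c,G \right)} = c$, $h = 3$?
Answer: $316969217$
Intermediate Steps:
$K{\left(c,G \right)} = 8 - c$
$k{\left(P,J \right)} = - 22 P$
$a{\left(B,y \right)} = - 5 y - 5 y \left(1 + B^{2}\right)$ ($a{\left(B,y \right)} = - 5 \left(y + \left(1 + B B\right) y\right) = - 5 \left(y + \left(1 + B^{2}\right) y\right) = - 5 \left(y + y \left(1 + B^{2}\right)\right) = - 5 y - 5 y \left(1 + B^{2}\right)$)
$\left(-207063 + 21860\right) + a{\left(-566,k{\left(9,K{\left(1,0 - 4 h \right)} \right)} \right)} = \left(-207063 + 21860\right) - 5 \left(\left(-22\right) 9\right) \left(2 + \left(-566\right)^{2}\right) = -185203 - - 990 \left(2 + 320356\right) = -185203 - \left(-990\right) 320358 = -185203 + 317154420 = 316969217$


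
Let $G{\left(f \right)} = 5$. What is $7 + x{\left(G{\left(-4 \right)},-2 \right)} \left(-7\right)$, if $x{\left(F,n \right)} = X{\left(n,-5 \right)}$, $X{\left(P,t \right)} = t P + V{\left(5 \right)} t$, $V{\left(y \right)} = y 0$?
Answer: $-63$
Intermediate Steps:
$V{\left(y \right)} = 0$
$X{\left(P,t \right)} = P t$ ($X{\left(P,t \right)} = t P + 0 t = P t + 0 = P t$)
$x{\left(F,n \right)} = - 5 n$ ($x{\left(F,n \right)} = n \left(-5\right) = - 5 n$)
$7 + x{\left(G{\left(-4 \right)},-2 \right)} \left(-7\right) = 7 + \left(-5\right) \left(-2\right) \left(-7\right) = 7 + 10 \left(-7\right) = 7 - 70 = -63$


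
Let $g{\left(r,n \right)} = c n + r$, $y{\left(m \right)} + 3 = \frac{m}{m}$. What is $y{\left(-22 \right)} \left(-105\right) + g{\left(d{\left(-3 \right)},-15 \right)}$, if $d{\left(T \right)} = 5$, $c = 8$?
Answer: $95$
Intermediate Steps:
$y{\left(m \right)} = -2$ ($y{\left(m \right)} = -3 + \frac{m}{m} = -3 + 1 = -2$)
$g{\left(r,n \right)} = r + 8 n$ ($g{\left(r,n \right)} = 8 n + r = r + 8 n$)
$y{\left(-22 \right)} \left(-105\right) + g{\left(d{\left(-3 \right)},-15 \right)} = \left(-2\right) \left(-105\right) + \left(5 + 8 \left(-15\right)\right) = 210 + \left(5 - 120\right) = 210 - 115 = 95$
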